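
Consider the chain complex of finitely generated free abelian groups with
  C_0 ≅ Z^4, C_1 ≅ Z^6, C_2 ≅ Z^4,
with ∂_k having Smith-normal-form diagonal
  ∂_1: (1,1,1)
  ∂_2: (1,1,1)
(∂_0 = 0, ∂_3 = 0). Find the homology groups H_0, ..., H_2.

H_0: b_0 = 4 − 0 − 3 = 1; torsion from ∂_1 factors > 1: none. So H_0 = Z.
H_1: b_1 = 6 − 3 − 3 = 0; torsion from ∂_2 factors > 1: none. So H_1 = 0.
H_2: b_2 = 4 − 3 − 0 = 1; torsion from ∂_3 factors > 1: none. So H_2 = Z.

H_0 = Z,  H_1 = 0,  H_2 = Z.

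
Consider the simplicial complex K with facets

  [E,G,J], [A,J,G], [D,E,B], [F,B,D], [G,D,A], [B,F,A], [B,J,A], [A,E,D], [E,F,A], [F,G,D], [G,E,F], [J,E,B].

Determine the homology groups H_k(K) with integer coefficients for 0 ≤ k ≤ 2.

Take the total order A < B < D < E < F < G < J on the vertex set. Then K (dimension 2) consists of the simplices:

  0-simplices (7): A, B, D, E, F, G, J
  1-simplices (18): AB, AD, AE, AF, AG, AJ, BD, BE, BF, BJ, DE, DF, DG, EF, EG, EJ, FG, GJ
  2-simplices (12): ABF, ABJ, ADE, ADG, AEF, AGJ, BDE, BDF, BEJ, DFG, EFG, EGJ

giving chain groups C_0 ≅ Z^7, C_1 ≅ Z^18, C_2 ≅ Z^12.

Boundary ∂_1: C_1 → C_0 maps an edge to its endpoints' difference, ∂[p,q] = q − p.
The resulting 7×18 matrix has rank 6, and its Smith normal form has invariant factors (1,1,1,1,1,1).

∂_2: C_2 → C_1 maps a triangle to the signed sum of its edges. For instance
  ∂BDF = DF − BF + BD,
  ∂EGJ = GJ − EJ + EG.
As a 18×12 matrix over Z this has rank 12, with invariant factors (1,1,1,1,1,1,1,1,1,1,1,2).

Computing H_k = (kernel of ∂_k) / (image of ∂_{k+1}):

  H_0: rank C_0 − rank ∂_1 = 7 − 6 = 1, and the invariant factors of ∂_1 are all 1, so H_0 = Z.
  H_1: rank ker ∂_1 − rank ∂_2 = (18 − 6) − 12 = 0, and ∂_2 has invariant factor 2 > 1, so H_1 = Z/2.
  H_2: rank ker ∂_2 − rank ∂_3 = (12 − 12) − 0 = 0, and there is no ∂_3, so H_2 = 0.

As a check, the Euler characteristic is 7 − 18 + 12 = 1, which agrees with 1 − 0 + 0 = 1.

H_0 = Z,  H_1 = Z/2,  H_2 = 0.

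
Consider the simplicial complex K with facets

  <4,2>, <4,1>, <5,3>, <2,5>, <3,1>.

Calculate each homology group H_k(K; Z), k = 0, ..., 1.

H_0 ≅ Z,  H_1 ≅ Z.

K has 5 vertices, 5 edges.
rank ∂_0 = 0, rank ∂_1 = 4 ⇒ b_0 = 5 − 0 − 4 = 1; all invariant factors of ∂_1 are 1 so no torsion. So H_0 ≅ Z.
rank ∂_1 = 4, rank ∂_2 = 0 ⇒ b_1 = 5 − 4 − 0 = 1. So H_1 ≅ Z.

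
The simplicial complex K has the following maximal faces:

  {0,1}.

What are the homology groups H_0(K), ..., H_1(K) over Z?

K has 2 vertices, 1 edge.
rank ∂_0 = 0, rank ∂_1 = 1 ⇒ b_0 = 2 − 0 − 1 = 1; all invariant factors of ∂_1 are 1 so no torsion. So H_0 = Z.
rank ∂_1 = 1, rank ∂_2 = 0 ⇒ b_1 = 1 − 1 − 0 = 0. So H_1 = 0.

H_0 ≅ Z,  H_1 = 0.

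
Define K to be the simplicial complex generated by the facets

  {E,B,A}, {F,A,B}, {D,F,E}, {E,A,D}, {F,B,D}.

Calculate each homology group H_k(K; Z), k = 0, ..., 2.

H_0 ≅ Z,  H_1 ≅ Z,  H_2 = 0.

We work with the vertex ordering A < B < D < E < F. The simplices of K, each written with vertices in increasing order, are:

  0-simplices (5): A, B, D, E, F
  1-simplices (10): AB, AD, AE, AF, BD, BE, BF, DE, DF, EF
  2-simplices (5): ABE, ABF, ADE, BDF, DEF

giving chain groups C_0 ≅ Z^5, C_1 ≅ Z^10, C_2 ≅ Z^5.

∂_1: C_1 → C_0 maps an edge to its endpoints' difference, ∂[p,q] = q − p. For instance
  ∂AF = F − A.
This gives a 5×10 integer matrix of rank 4; reducing to Smith normal form yields diagonal entries (1,1,1,1).

Boundary ∂_2: C_2 → C_1 acts by ∂[p,q,r] = [q,r] − [p,r] + [p,q]. For instance
  ∂DEF = EF − DF + DE,
  ∂BDF = DF − BF + BD.
As a 10×5 matrix over Z this has rank 5, with invariant factors (1,1,1,1,1).

Now H_k = ker ∂_k / im ∂_{k+1}, so:

  H_0: rank C_0 − rank ∂_1 = 5 − 4 = 1, and the invariant factors of ∂_1 are all 1, so H_0 = Z.
  H_1: rank ker ∂_1 − rank ∂_2 = (10 − 4) − 5 = 1, and the invariant factors of ∂_2 are all 1, so H_1 = Z.
  H_2: rank ker ∂_2 − rank ∂_3 = (5 − 5) − 0 = 0, and there is no ∂_3, so H_2 = 0.

As a check, the Euler characteristic is 5 − 10 + 5 = 0, which agrees with 1 − 1 + 0 = 0.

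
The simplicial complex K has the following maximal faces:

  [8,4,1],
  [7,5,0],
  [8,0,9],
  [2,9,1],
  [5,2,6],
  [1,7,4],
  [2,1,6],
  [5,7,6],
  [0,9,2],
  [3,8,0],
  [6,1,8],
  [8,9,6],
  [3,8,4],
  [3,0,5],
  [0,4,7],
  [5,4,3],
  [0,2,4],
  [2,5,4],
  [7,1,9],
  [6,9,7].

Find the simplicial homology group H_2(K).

Take the total order 0 < 1 < 2 < 3 < 4 < 5 < 6 < 7 < 8 < 9 on the vertex set. Then K (dimension 2) consists of the simplices:

  0-simplices (10): [0], [1], [2], [3], [4], [5], [6], [7], [8], [9]
  1-simplices (30): (30 of them)
  2-simplices (20): (20 of them)

giving chain groups C_0 ≅ Z^10, C_1 ≅ Z^30, C_2 ≅ Z^20.

The boundary map ∂_1: C_1 → C_0 is given by ∂[p,q] = [q] − [p].
The 10×30 boundary matrix has rank 9 and Smith normal form diag(1,1,1,1,1,1,1,1,1).

Boundary ∂_2: C_2 → C_1 maps a triangle to the signed sum of its edges. For instance
  ∂[1,4,8] = [4,8] − [1,8] + [1,4],
  ∂[1,4,7] = [4,7] − [1,7] + [1,4].
As a 30×20 matrix over Z this has rank 20, with invariant factors (1,1,1,1,1,1,1,1,1,1,1,1,1,1,1,1,1,1,1,2).

From H_k ≅ ker(∂_k) / im(∂_{k+1}) we obtain:

  H_2: rank ker ∂_2 − rank ∂_3 = (20 − 20) − 0 = 0, and there is no ∂_3, so H_2 = 0.

(K is a triangulation of the Klein bottle.)

H_2 = 0.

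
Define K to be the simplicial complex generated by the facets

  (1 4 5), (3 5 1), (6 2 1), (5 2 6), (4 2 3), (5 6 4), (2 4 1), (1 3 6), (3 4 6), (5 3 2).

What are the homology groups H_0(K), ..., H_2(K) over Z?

Fix the vertex order 1 < 2 < 3 < 4 < 5 < 6 and write every simplex with vertices in increasing order. Then dim K = 2 and the simplices of K are:

  0-simplices (6): [1], [2], [3], [4], [5], [6]
  1-simplices (15): [1,2], [1,3], [1,4], [1,5], [1,6], [2,3], [2,4], [2,5], [2,6], [3,4], [3,5], [3,6], [4,5], [4,6], [5,6]
  2-simplices (10): [1,2,4], [1,2,6], [1,3,5], [1,3,6], [1,4,5], [2,3,4], [2,3,5], [2,5,6], [3,4,6], [4,5,6]

giving chain groups C_0 ≅ Z^6, C_1 ≅ Z^15, C_2 ≅ Z^10.

The boundary map ∂_1: C_1 → C_0 sends each edge [p,q] (with p < q) to q − p. For instance
  ∂[3,6] = [6] − [3].
The resulting 6×15 matrix has rank 5, and its Smith normal form has invariant factors (1,1,1,1,1).

Boundary ∂_2: C_2 → C_1 acts by ∂[p,q,r] = [q,r] − [p,r] + [p,q]. For instance
  ∂[1,3,5] = [3,5] − [1,5] + [1,3],
  ∂[4,5,6] = [5,6] − [4,6] + [4,5].
As a 15×10 matrix over Z this has rank 10, with invariant factors (1,1,1,1,1,1,1,1,1,2).

Now H_k = ker ∂_k / im ∂_{k+1}, so:

  H_0: rank C_0 − rank ∂_1 = 6 − 5 = 1, and the invariant factors of ∂_1 are all 1, so H_0 = Z.
  H_1: rank ker ∂_1 − rank ∂_2 = (15 − 5) − 10 = 0, and ∂_2 has invariant factor 2 > 1, so H_1 = Z/2Z.
  H_2: rank ker ∂_2 − rank ∂_3 = (10 − 10) − 0 = 0, and there is no ∂_3, so H_2 = 0.

H_0 ≅ Z,  H_1 ≅ Z/2Z,  H_2 = 0.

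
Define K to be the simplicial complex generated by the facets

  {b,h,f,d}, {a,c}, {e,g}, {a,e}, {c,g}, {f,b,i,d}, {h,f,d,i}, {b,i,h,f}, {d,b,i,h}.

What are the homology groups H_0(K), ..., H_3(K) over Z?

Fix the vertex order a < b < c < d < e < f < g < h < i and write every simplex with vertices in increasing order. Then dim K = 3 and the simplices of K are:

  0-simplices (9): a, b, c, d, e, f, g, h, i
  1-simplices (14): ac, ae, bd, bf, bh, bi, cg, df, dh, di, eg, fh, fi, hi
  2-simplices (10): bdf, bdh, bdi, bfh, bfi, bhi, dfh, dfi, dhi, fhi
  3-simplices (5): bdfh, bdfi, bdhi, bfhi, dfhi

giving chain groups C_0 ≅ Z^9, C_1 ≅ Z^14, C_2 ≅ Z^10, C_3 ≅ Z^5.

∂_1: C_1 → C_0 sends each edge [p,q] (with p < q) to q − p. For instance
  ∂eg = g − e.
The resulting 9×14 matrix has rank 7, and its Smith normal form has invariant factors (1,1,1,1,1,1,1).

Boundary ∂_2: C_2 → C_1 acts by ∂[p,q,r] = [q,r] − [p,r] + [p,q]. For instance
  ∂dhi = hi − di + dh,
  ∂bhi = hi − bi + bh.
As a 14×10 matrix over Z this has rank 6, with invariant factors (1,1,1,1,1,1).

Boundary ∂_3: C_3 → C_2 sends each 3-simplex σ to the alternating sum Σ_i (−1)^i (σ with its i-th vertex removed). For instance
  ∂bdfh = dfh − bfh + bdh − bdf,
  ∂bdhi = dhi − bhi + bdi − bdh.
The resulting 10×5 matrix has rank 4, and its Smith normal form has invariant factors (1,1,1,1).

Reading off H_k = ker ∂_k / im ∂_{k+1}:

  H_0: rank C_0 − rank ∂_1 = 9 − 7 = 2, and the invariant factors of ∂_1 are all 1, so H_0 ≅ Z^2.
  H_1: rank ker ∂_1 − rank ∂_2 = (14 − 7) − 6 = 1, and the invariant factors of ∂_2 are all 1, so H_1 ≅ Z.
  H_2: rank ker ∂_2 − rank ∂_3 = (10 − 6) − 4 = 0, and the invariant factors of ∂_3 are all 1, so H_2 ≅ 0.
  H_3: rank ker ∂_3 − rank ∂_4 = (5 − 4) − 0 = 1, and there is no ∂_4, so H_3 ≅ Z.

As a check, the Euler characteristic is 9 − 14 + 10 − 5 = 0, which agrees with 2 − 1 + 0 − 1 = 0.
(K is a triangulation of the disjoint union of the circle S^1 and the 3-sphere S^3.)

H_0 = Z^2,  H_1 = Z,  H_2 = 0,  H_3 = Z.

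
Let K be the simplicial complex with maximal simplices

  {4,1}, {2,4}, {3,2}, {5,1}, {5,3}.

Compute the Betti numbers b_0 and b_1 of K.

Take the total order 1 < 2 < 3 < 4 < 5 on the vertex set. Then K (dimension 1) consists of the simplices:

  0-simplices (5): [1], [2], [3], [4], [5]
  1-simplices (5): [1,4], [1,5], [2,3], [2,4], [3,5]

so the chain groups are C_0 ≅ Z^5, C_1 ≅ Z^5.

Boundary ∂_1: C_1 → C_0 is given by ∂[p,q] = [q] − [p]. For instance
  ∂[2,3] = [3] − [2].
The 5×5 boundary matrix has rank 4 and Smith normal form diag(1,1,1,1).

Reading off H_k = ker ∂_k / im ∂_{k+1}:

  H_0: rank C_0 − rank ∂_1 = 5 − 4 = 1, and the invariant factors of ∂_1 are all 1, so H_0 ≅ Z.
  H_1: rank ker ∂_1 − rank ∂_2 = (5 − 4) − 0 = 1, and there is no ∂_2, so H_1 ≅ Z.

Hence the Betti numbers are b_0 = 1, b_1 = 1.

b_0 = 1, b_1 = 1.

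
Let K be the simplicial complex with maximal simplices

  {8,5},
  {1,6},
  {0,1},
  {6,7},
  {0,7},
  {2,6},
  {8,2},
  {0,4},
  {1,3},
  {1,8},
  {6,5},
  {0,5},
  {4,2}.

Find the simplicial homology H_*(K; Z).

H_0 ≅ Z,  H_1 ≅ Z^5.

We work with the vertex ordering 0 < 1 < 2 < 3 < 4 < 5 < 6 < 7 < 8. The simplices of K, each written with vertices in increasing order, are:

  0-simplices (9): [0], [1], [2], [3], [4], [5], [6], [7], [8]
  1-simplices (13): [0,1], [0,4], [0,5], [0,7], [1,3], [1,6], [1,8], [2,4], [2,6], [2,8], [5,6], [5,8], [6,7]

giving chain groups C_0 ≅ Z^9, C_1 ≅ Z^13.

Boundary ∂_1: C_1 → C_0 maps an edge to its endpoints' difference, ∂[p,q] = q − p.
The 9×13 boundary matrix has rank 8 and Smith normal form diag(1,1,1,1,1,1,1,1).

Now H_k = ker ∂_k / im ∂_{k+1}, so:

  H_0: rank C_0 − rank ∂_1 = 9 − 8 = 1, and the invariant factors of ∂_1 are all 1, so H_0 ≅ Z.
  H_1: rank ker ∂_1 − rank ∂_2 = (13 − 8) − 0 = 5, and there is no ∂_2, so H_1 ≅ Z^5.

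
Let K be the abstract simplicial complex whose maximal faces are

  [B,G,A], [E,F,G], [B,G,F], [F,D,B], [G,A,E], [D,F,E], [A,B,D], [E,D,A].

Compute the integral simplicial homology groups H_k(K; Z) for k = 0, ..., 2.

H_0 = Z,  H_1 = 0,  H_2 = Z.

We work with the vertex ordering A < B < D < E < F < G. The simplices of K, each written with vertices in increasing order, are:

  0-simplices (6): A, B, D, E, F, G
  1-simplices (12): AB, AD, AE, AG, BD, BF, BG, DE, DF, EF, EG, FG
  2-simplices (8): ABD, ABG, ADE, AEG, BDF, BFG, DEF, EFG

Hence C_0 ≅ Z^6, C_1 ≅ Z^12, C_2 ≅ Z^8.

Boundary ∂_1: C_1 → C_0 sends each edge [p,q] (with p < q) to q − p. For instance
  ∂AE = E − A.
The resulting 6×12 matrix has rank 5, and its Smith normal form has invariant factors (1,1,1,1,1).

Boundary ∂_2: C_2 → C_1 maps a triangle to the signed sum of its edges. For instance
  ∂EFG = FG − EG + EF,
  ∂ADE = DE − AE + AD.
As a 12×8 matrix over Z this has rank 7, with invariant factors (1,1,1,1,1,1,1).

From H_k ≅ ker(∂_k) / im(∂_{k+1}) we obtain:

  H_0: rank C_0 − rank ∂_1 = 6 − 5 = 1, and the invariant factors of ∂_1 are all 1, so H_0 ≅ Z.
  H_1: rank ker ∂_1 − rank ∂_2 = (12 − 5) − 7 = 0, and the invariant factors of ∂_2 are all 1, so H_1 ≅ 0.
  H_2: rank ker ∂_2 − rank ∂_3 = (8 − 7) − 0 = 1, and there is no ∂_3, so H_2 ≅ Z.

As a check, the Euler characteristic is 6 − 12 + 8 = 2, which agrees with 1 − 0 + 1 = 2.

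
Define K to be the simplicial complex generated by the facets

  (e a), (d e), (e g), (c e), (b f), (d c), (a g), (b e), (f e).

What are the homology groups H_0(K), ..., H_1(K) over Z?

Fix the vertex order a < b < c < d < e < f < g and write every simplex with vertices in increasing order. Then dim K = 1 and the simplices of K are:

  0-simplices (7): a, b, c, d, e, f, g
  1-simplices (9): ae, ag, be, bf, cd, ce, de, ef, eg

so the chain groups are C_0 ≅ Z^7, C_1 ≅ Z^9.

The boundary map ∂_1: C_1 → C_0 is given by ∂[p,q] = [q] − [p]. For instance
  ∂eg = g − e.
The resulting 7×9 matrix has rank 6, and its Smith normal form has invariant factors (1,1,1,1,1,1).

Now H_k = ker ∂_k / im ∂_{k+1}, so:

  H_0: rank C_0 − rank ∂_1 = 7 − 6 = 1, and the invariant factors of ∂_1 are all 1, so H_0 ≅ Z.
  H_1: rank ker ∂_1 − rank ∂_2 = (9 − 6) − 0 = 3, and there is no ∂_2, so H_1 ≅ Z^3.

As a check, the Euler characteristic is 7 − 9 = -2, which agrees with 1 − 3 = -2.

H_0 ≅ Z,  H_1 ≅ Z^3.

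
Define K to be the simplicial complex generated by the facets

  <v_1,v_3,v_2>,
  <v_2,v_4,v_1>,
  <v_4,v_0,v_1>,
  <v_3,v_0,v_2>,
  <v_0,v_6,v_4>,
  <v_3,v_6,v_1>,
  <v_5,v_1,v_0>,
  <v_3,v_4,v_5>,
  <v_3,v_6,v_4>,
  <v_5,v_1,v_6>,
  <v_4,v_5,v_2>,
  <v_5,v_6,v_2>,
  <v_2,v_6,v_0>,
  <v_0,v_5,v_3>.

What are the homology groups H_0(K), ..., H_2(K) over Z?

H_0 = Z,  H_1 = Z^2,  H_2 = Z.

Order the vertices as v_0 < v_1 < v_2 < v_3 < v_4 < v_5 < v_6. Listing each simplex with vertices in this order, K has dimension 2 with simplices:

  0-simplices (7): [v_0], [v_1], [v_2], [v_3], [v_4], [v_5], [v_6]
  1-simplices (21): (21 of them)
  2-simplices (14): (14 of them)

so the chain groups are C_0 ≅ Z^7, C_1 ≅ Z^21, C_2 ≅ Z^14.

Boundary ∂_1: C_1 → C_0 sends each edge [p,q] (with p < q) to q − p. For instance
  ∂[v_3,v_5] = [v_5] − [v_3].
This gives a 7×21 integer matrix of rank 6; reducing to Smith normal form yields diagonal entries (1,1,1,1,1,1).

Boundary ∂_2: C_2 → C_1 acts by ∂[p,q,r] = [q,r] − [p,r] + [p,q]. For instance
  ∂[v_1,v_2,v_3] = [v_2,v_3] − [v_1,v_3] + [v_1,v_2],
  ∂[v_0,v_3,v_5] = [v_3,v_5] − [v_0,v_5] + [v_0,v_3].
This gives a 21×14 integer matrix of rank 13; reducing to Smith normal form yields diagonal entries (1,1,1,1,1,1,1,1,1,1,1,1,1).

Computing H_k = (kernel of ∂_k) / (image of ∂_{k+1}):

  H_0: rank C_0 − rank ∂_1 = 7 − 6 = 1, and the invariant factors of ∂_1 are all 1, so H_0 = Z.
  H_1: rank ker ∂_1 − rank ∂_2 = (21 − 6) − 13 = 2, and the invariant factors of ∂_2 are all 1, so H_1 = Z^2.
  H_2: rank ker ∂_2 − rank ∂_3 = (14 − 13) − 0 = 1, and there is no ∂_3, so H_2 = Z.

(K is a triangulation of the torus T^2.)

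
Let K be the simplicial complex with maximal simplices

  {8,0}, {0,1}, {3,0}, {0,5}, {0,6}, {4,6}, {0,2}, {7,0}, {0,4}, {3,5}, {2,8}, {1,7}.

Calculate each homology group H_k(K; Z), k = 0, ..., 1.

H_0 ≅ Z,  H_1 ≅ Z^4.

Fix the vertex order 0 < 1 < 2 < 3 < 4 < 5 < 6 < 7 < 8 and write every simplex with vertices in increasing order. Then dim K = 1 and the simplices of K are:

  0-simplices (9): [0], [1], [2], [3], [4], [5], [6], [7], [8]
  1-simplices (12): [0,1], [0,2], [0,3], [0,4], [0,5], [0,6], [0,7], [0,8], [1,7], [2,8], [3,5], [4,6]

so the chain groups are C_0 ≅ Z^9, C_1 ≅ Z^12.

The boundary map ∂_1: C_1 → C_0 maps an edge to its endpoints' difference, ∂[p,q] = q − p. For instance
  ∂[0,8] = [8] − [0].
The 9×12 boundary matrix has rank 8 and Smith normal form diag(1,1,1,1,1,1,1,1).

From H_k ≅ ker(∂_k) / im(∂_{k+1}) we obtain:

  H_0: rank C_0 − rank ∂_1 = 9 − 8 = 1, and the invariant factors of ∂_1 are all 1, so H_0 ≅ Z.
  H_1: rank ker ∂_1 − rank ∂_2 = (12 − 8) − 0 = 4, and there is no ∂_2, so H_1 ≅ Z^4.

As a check, the Euler characteristic is 9 − 12 = -3, which agrees with 1 − 4 = -3.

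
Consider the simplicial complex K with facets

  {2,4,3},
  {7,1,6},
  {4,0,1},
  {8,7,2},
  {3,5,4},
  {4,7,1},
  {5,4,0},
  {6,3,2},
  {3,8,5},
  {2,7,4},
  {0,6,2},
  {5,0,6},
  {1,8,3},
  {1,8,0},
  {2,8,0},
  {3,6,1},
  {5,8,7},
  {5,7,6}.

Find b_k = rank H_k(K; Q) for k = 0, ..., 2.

Order the vertices as 0 < 1 < 2 < 3 < 4 < 5 < 6 < 7 < 8. Listing each simplex with vertices in this order, K has dimension 2 with simplices:

  0-simplices (9): [0], [1], [2], [3], [4], [5], [6], [7], [8]
  1-simplices (27): (27 of them)
  2-simplices (18): [0,1,4], [0,1,8], [0,2,6], [0,2,8], [0,4,5], [0,5,6], [1,3,6], [1,3,8], [1,4,7], [1,6,7], [2,3,4], [2,3,6], [2,4,7], [2,7,8], [3,4,5], [3,5,8], [5,6,7], [5,7,8]

Hence C_0 ≅ Z^9, C_1 ≅ Z^27, C_2 ≅ Z^18.

Boundary ∂_1: C_1 → C_0 is given by ∂[p,q] = [q] − [p]. For instance
  ∂[0,5] = [5] − [0].
The 9×27 boundary matrix has rank 8 and Smith normal form diag(1,1,1,1,1,1,1,1).

∂_2: C_2 → C_1 maps a triangle to the signed sum of its edges. For instance
  ∂[3,4,5] = [4,5] − [3,5] + [3,4],
  ∂[1,3,6] = [3,6] − [1,6] + [1,3].
The resulting 27×18 matrix has rank 17, and its Smith normal form has invariant factors (1,1,1,1,1,1,1,1,1,1,1,1,1,1,1,1,1).

Computing H_k = (kernel of ∂_k) / (image of ∂_{k+1}):

  H_0: rank C_0 − rank ∂_1 = 9 − 8 = 1, and the invariant factors of ∂_1 are all 1, so H_0 = Z.
  H_1: rank ker ∂_1 − rank ∂_2 = (27 − 8) − 17 = 2, and the invariant factors of ∂_2 are all 1, so H_1 = Z^2.
  H_2: rank ker ∂_2 − rank ∂_3 = (18 − 17) − 0 = 1, and there is no ∂_3, so H_2 = Z.

(K is a triangulation of the torus T^2.)

Hence the Betti numbers are b_0 = 1, b_1 = 2, b_2 = 1.

b_0 = 1, b_1 = 2, b_2 = 1.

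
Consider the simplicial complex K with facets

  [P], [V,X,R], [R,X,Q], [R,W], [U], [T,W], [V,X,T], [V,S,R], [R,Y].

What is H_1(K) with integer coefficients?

We work with the vertex ordering P < Q < R < S < T < U < V < W < X < Y. The simplices of K, each written with vertices in increasing order, are:

  0-simplices (10): P, Q, R, S, T, U, V, W, X, Y
  1-simplices (12): QR, QX, RS, RV, RW, RX, RY, SV, TV, TW, TX, VX
  2-simplices (4): QRX, RSV, RVX, TVX

so the chain groups are C_0 ≅ Z^10, C_1 ≅ Z^12, C_2 ≅ Z^4.

Boundary ∂_1: C_1 → C_0 is given by ∂[p,q] = [q] − [p].
The 10×12 boundary matrix has rank 7 and Smith normal form diag(1,1,1,1,1,1,1).

∂_2: C_2 → C_1 sends each 2-simplex [p,q,r] to [q,r] − [p,r] + [p,q]. For instance
  ∂QRX = RX − QX + QR,
  ∂RVX = VX − RX + RV.
This gives a 12×4 integer matrix of rank 4; reducing to Smith normal form yields diagonal entries (1,1,1,1).

From H_k ≅ ker(∂_k) / im(∂_{k+1}) we obtain:

  H_1: rank ker ∂_1 − rank ∂_2 = (12 − 7) − 4 = 1, and the invariant factors of ∂_2 are all 1, so H_1 ≅ Z.

H_1 = Z.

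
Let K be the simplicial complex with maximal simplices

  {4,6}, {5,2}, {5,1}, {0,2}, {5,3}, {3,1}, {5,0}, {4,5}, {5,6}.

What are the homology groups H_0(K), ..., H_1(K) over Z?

Take the total order 0 < 1 < 2 < 3 < 4 < 5 < 6 on the vertex set. Then K (dimension 1) consists of the simplices:

  0-simplices (7): [0], [1], [2], [3], [4], [5], [6]
  1-simplices (9): [0,2], [0,5], [1,3], [1,5], [2,5], [3,5], [4,5], [4,6], [5,6]

Hence C_0 ≅ Z^7, C_1 ≅ Z^9.

The boundary map ∂_1: C_1 → C_0 sends each edge [p,q] (with p < q) to q − p.
This gives a 7×9 integer matrix of rank 6; reducing to Smith normal form yields diagonal entries (1,1,1,1,1,1).

Computing H_k = (kernel of ∂_k) / (image of ∂_{k+1}):

  H_0: rank C_0 − rank ∂_1 = 7 − 6 = 1, and the invariant factors of ∂_1 are all 1, so H_0 ≅ Z.
  H_1: rank ker ∂_1 − rank ∂_2 = (9 − 6) − 0 = 3, and there is no ∂_2, so H_1 ≅ Z^3.

H_0 = Z,  H_1 = Z^3.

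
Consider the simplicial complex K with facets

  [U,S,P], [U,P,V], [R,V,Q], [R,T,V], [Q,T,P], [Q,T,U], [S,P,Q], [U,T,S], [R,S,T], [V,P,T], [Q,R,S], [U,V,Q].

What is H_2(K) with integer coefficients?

Take the total order P < Q < R < S < T < U < V on the vertex set. Then K (dimension 2) consists of the simplices:

  0-simplices (7): P, Q, R, S, T, U, V
  1-simplices (18): PQ, PS, PT, PU, PV, QR, QS, QT, QU, QV, RS, RT, RV, ST, SU, TU, TV, UV
  2-simplices (12): PQS, PQT, PSU, PTV, PUV, QRS, QRV, QTU, QUV, RST, RTV, STU

giving chain groups C_0 ≅ Z^7, C_1 ≅ Z^18, C_2 ≅ Z^12.

∂_1: C_1 → C_0 maps an edge to its endpoints' difference, ∂[p,q] = q − p.
The 7×18 boundary matrix has rank 6 and Smith normal form diag(1,1,1,1,1,1).

Boundary ∂_2: C_2 → C_1 sends each 2-simplex [p,q,r] to [q,r] − [p,r] + [p,q]. For instance
  ∂PQT = QT − PT + PQ,
  ∂QUV = UV − QV + QU.
The 18×12 boundary matrix has rank 12 and Smith normal form diag(1,1,1,1,1,1,1,1,1,1,1,2).

Now H_k = ker ∂_k / im ∂_{k+1}, so:

  H_2: rank ker ∂_2 − rank ∂_3 = (12 − 12) − 0 = 0, and there is no ∂_3, so H_2 ≅ 0.

(K is a triangulation of the real projective plane RP^2.)

H_2 ≅ 0.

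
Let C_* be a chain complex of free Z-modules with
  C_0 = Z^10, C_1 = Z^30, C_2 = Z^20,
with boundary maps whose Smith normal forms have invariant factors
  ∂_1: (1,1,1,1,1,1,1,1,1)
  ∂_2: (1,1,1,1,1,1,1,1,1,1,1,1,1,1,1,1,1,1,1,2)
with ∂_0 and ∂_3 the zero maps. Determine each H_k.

H_0 ≅ Z,  H_1 ≅ Z ⊕ Z/2Z,  H_2 = 0.

H_0: b_0 = 10 − 0 − 9 = 1; torsion from ∂_1 factors > 1: none. So H_0 ≅ Z.
H_1: b_1 = 30 − 9 − 20 = 1; torsion from ∂_2 factors > 1: [2]. So H_1 ≅ Z ⊕ Z/2Z.
H_2: b_2 = 20 − 20 − 0 = 0; torsion from ∂_3 factors > 1: none. So H_2 ≅ 0.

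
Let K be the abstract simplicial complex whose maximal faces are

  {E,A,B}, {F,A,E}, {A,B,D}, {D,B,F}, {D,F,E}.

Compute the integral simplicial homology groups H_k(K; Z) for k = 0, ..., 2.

Take the total order A < B < D < E < F on the vertex set. Then K (dimension 2) consists of the simplices:

  0-simplices (5): A, B, D, E, F
  1-simplices (10): AB, AD, AE, AF, BD, BE, BF, DE, DF, EF
  2-simplices (5): ABD, ABE, AEF, BDF, DEF

Hence C_0 ≅ Z^5, C_1 ≅ Z^10, C_2 ≅ Z^5.

The boundary map ∂_1: C_1 → C_0 sends each edge [p,q] (with p < q) to q − p. For instance
  ∂BF = F − B.
As a 5×10 matrix over Z this has rank 4, with invariant factors (1,1,1,1).

Boundary ∂_2: C_2 → C_1 sends each 2-simplex [p,q,r] to [q,r] − [p,r] + [p,q]. For instance
  ∂ABE = BE − AE + AB,
  ∂AEF = EF − AF + AE.
The 10×5 boundary matrix has rank 5 and Smith normal form diag(1,1,1,1,1).

Computing H_k = (kernel of ∂_k) / (image of ∂_{k+1}):

  H_0: rank C_0 − rank ∂_1 = 5 − 4 = 1, and the invariant factors of ∂_1 are all 1, so H_0 ≅ Z.
  H_1: rank ker ∂_1 − rank ∂_2 = (10 − 4) − 5 = 1, and the invariant factors of ∂_2 are all 1, so H_1 ≅ Z.
  H_2: rank ker ∂_2 − rank ∂_3 = (5 − 5) − 0 = 0, and there is no ∂_3, so H_2 ≅ 0.

(K is a triangulation of the Möbius band.)

H_0 ≅ Z,  H_1 ≅ Z,  H_2 = 0.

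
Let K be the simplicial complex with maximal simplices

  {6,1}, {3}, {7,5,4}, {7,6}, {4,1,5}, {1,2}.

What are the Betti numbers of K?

b_0 = 2, b_1 = 1, b_2 = 0.

Fix the vertex order 1 < 2 < 3 < 4 < 5 < 6 < 7 and write every simplex with vertices in increasing order. Then dim K = 2 and the simplices of K are:

  0-simplices (7): [1], [2], [3], [4], [5], [6], [7]
  1-simplices (8): [1,2], [1,4], [1,5], [1,6], [4,5], [4,7], [5,7], [6,7]
  2-simplices (2): [1,4,5], [4,5,7]

Hence C_0 ≅ Z^7, C_1 ≅ Z^8, C_2 ≅ Z^2.

∂_1: C_1 → C_0 maps an edge to its endpoints' difference, ∂[p,q] = q − p. For instance
  ∂[1,4] = [4] − [1].
The 7×8 boundary matrix has rank 5 and Smith normal form diag(1,1,1,1,1).

Boundary ∂_2: C_2 → C_1 maps a triangle to the signed sum of its edges. For instance
  ∂[1,4,5] = [4,5] − [1,5] + [1,4],
  ∂[4,5,7] = [5,7] − [4,7] + [4,5].
This gives a 8×2 integer matrix of rank 2; reducing to Smith normal form yields diagonal entries (1,1).

From H_k ≅ ker(∂_k) / im(∂_{k+1}) we obtain:

  H_0: rank C_0 − rank ∂_1 = 7 − 5 = 2, and the invariant factors of ∂_1 are all 1, so H_0 ≅ Z^2.
  H_1: rank ker ∂_1 − rank ∂_2 = (8 − 5) − 2 = 1, and the invariant factors of ∂_2 are all 1, so H_1 ≅ Z.
  H_2: rank ker ∂_2 − rank ∂_3 = (2 − 2) − 0 = 0, and there is no ∂_3, so H_2 ≅ 0.

Hence the Betti numbers are b_0 = 2, b_1 = 1, b_2 = 0.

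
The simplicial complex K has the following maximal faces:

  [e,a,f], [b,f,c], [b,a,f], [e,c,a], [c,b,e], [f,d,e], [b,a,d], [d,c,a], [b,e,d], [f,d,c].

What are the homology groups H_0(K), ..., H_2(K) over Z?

H_0 = Z,  H_1 = Z_2,  H_2 = 0.

We work with the vertex ordering a < b < c < d < e < f. The simplices of K, each written with vertices in increasing order, are:

  0-simplices (6): a, b, c, d, e, f
  1-simplices (15): ab, ac, ad, ae, af, bc, bd, be, bf, cd, ce, cf, de, df, ef
  2-simplices (10): abd, abf, acd, ace, aef, bce, bcf, bde, cdf, def

giving chain groups C_0 ≅ Z^6, C_1 ≅ Z^15, C_2 ≅ Z^10.

The boundary map ∂_1: C_1 → C_0 sends each edge [p,q] (with p < q) to q − p.
The 6×15 boundary matrix has rank 5 and Smith normal form diag(1,1,1,1,1).

∂_2: C_2 → C_1 maps a triangle to the signed sum of its edges. For instance
  ∂abd = bd − ad + ab,
  ∂acd = cd − ad + ac.
This gives a 15×10 integer matrix of rank 10; reducing to Smith normal form yields diagonal entries (1,1,1,1,1,1,1,1,1,2).

From H_k ≅ ker(∂_k) / im(∂_{k+1}) we obtain:

  H_0: rank C_0 − rank ∂_1 = 6 − 5 = 1, and the invariant factors of ∂_1 are all 1, so H_0 = Z.
  H_1: rank ker ∂_1 − rank ∂_2 = (15 − 5) − 10 = 0, and ∂_2 has invariant factor 2 > 1, so H_1 = Z_2.
  H_2: rank ker ∂_2 − rank ∂_3 = (10 − 10) − 0 = 0, and there is no ∂_3, so H_2 = 0.

As a check, the Euler characteristic is 6 − 15 + 10 = 1, which agrees with 1 − 0 + 0 = 1.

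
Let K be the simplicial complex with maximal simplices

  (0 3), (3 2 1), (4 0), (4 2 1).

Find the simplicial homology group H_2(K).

H_2 = 0.

Fix the vertex order 0 < 1 < 2 < 3 < 4 and write every simplex with vertices in increasing order. Then dim K = 2 and the simplices of K are:

  0-simplices (5): [0], [1], [2], [3], [4]
  1-simplices (7): [0,3], [0,4], [1,2], [1,3], [1,4], [2,3], [2,4]
  2-simplices (2): [1,2,3], [1,2,4]

giving chain groups C_0 ≅ Z^5, C_1 ≅ Z^7, C_2 ≅ Z^2.

The boundary map ∂_1: C_1 → C_0 maps an edge to its endpoints' difference, ∂[p,q] = q − p. For instance
  ∂[1,2] = [2] − [1].
The 5×7 boundary matrix has rank 4 and Smith normal form diag(1,1,1,1).

∂_2: C_2 → C_1 maps a triangle to the signed sum of its edges. For instance
  ∂[1,2,4] = [2,4] − [1,4] + [1,2],
  ∂[1,2,3] = [2,3] − [1,3] + [1,2].
The resulting 7×2 matrix has rank 2, and its Smith normal form has invariant factors (1,1).

Reading off H_k = ker ∂_k / im ∂_{k+1}:

  H_2: rank ker ∂_2 − rank ∂_3 = (2 − 2) − 0 = 0, and there is no ∂_3, so H_2 = 0.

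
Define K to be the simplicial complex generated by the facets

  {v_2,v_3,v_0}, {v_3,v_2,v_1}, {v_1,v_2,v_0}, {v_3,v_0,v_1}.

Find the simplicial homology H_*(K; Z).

Fix the vertex order v_0 < v_1 < v_2 < v_3 and write every simplex with vertices in increasing order. Then dim K = 2 and the simplices of K are:

  0-simplices (4): [v_0], [v_1], [v_2], [v_3]
  1-simplices (6): [v_0,v_1], [v_0,v_2], [v_0,v_3], [v_1,v_2], [v_1,v_3], [v_2,v_3]
  2-simplices (4): [v_0,v_1,v_2], [v_0,v_1,v_3], [v_0,v_2,v_3], [v_1,v_2,v_3]

Hence C_0 ≅ Z^4, C_1 ≅ Z^6, C_2 ≅ Z^4.

∂_1: C_1 → C_0 is given by ∂[p,q] = [q] − [p].
The resulting 4×6 matrix has rank 3, and its Smith normal form has invariant factors (1,1,1).

Boundary ∂_2: C_2 → C_1 sends each 2-simplex [p,q,r] to [q,r] − [p,r] + [p,q]. For instance
  ∂[v_0,v_1,v_2] = [v_1,v_2] − [v_0,v_2] + [v_0,v_1],
  ∂[v_0,v_2,v_3] = [v_2,v_3] − [v_0,v_3] + [v_0,v_2].
The 6×4 boundary matrix has rank 3 and Smith normal form diag(1,1,1).

Now H_k = ker ∂_k / im ∂_{k+1}, so:

  H_0: rank C_0 − rank ∂_1 = 4 − 3 = 1, and the invariant factors of ∂_1 are all 1, so H_0 ≅ Z.
  H_1: rank ker ∂_1 − rank ∂_2 = (6 − 3) − 3 = 0, and the invariant factors of ∂_2 are all 1, so H_1 ≅ 0.
  H_2: rank ker ∂_2 − rank ∂_3 = (4 − 3) − 0 = 1, and there is no ∂_3, so H_2 ≅ Z.

H_0 ≅ Z,  H_1 = 0,  H_2 ≅ Z.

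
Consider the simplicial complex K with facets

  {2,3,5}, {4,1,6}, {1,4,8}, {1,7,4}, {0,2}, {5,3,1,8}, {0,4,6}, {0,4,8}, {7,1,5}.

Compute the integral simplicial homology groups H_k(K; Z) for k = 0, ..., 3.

Take the total order 0 < 1 < 2 < 3 < 4 < 5 < 6 < 7 < 8 on the vertex set. Then K (dimension 3) consists of the simplices:

  0-simplices (9): [0], [1], [2], [3], [4], [5], [6], [7], [8]
  1-simplices (19): [0,2], [0,4], [0,6], [0,8], [1,3], [1,4], [1,5], [1,6], [1,7], [1,8], [2,3], [2,5], [3,5], [3,8], [4,6], [4,7], [4,8], [5,7], [5,8]
  2-simplices (11): [0,4,6], [0,4,8], [1,3,5], [1,3,8], [1,4,6], [1,4,7], [1,4,8], [1,5,7], [1,5,8], [2,3,5], [3,5,8]
  3-simplices (1): [1,3,5,8]

Hence C_0 ≅ Z^9, C_1 ≅ Z^19, C_2 ≅ Z^11, C_3 ≅ Z^1.

The boundary map ∂_1: C_1 → C_0 maps an edge to its endpoints' difference, ∂[p,q] = q − p.
The 9×19 boundary matrix has rank 8 and Smith normal form diag(1,1,1,1,1,1,1,1).

Boundary ∂_2: C_2 → C_1 acts by ∂[p,q,r] = [q,r] − [p,r] + [p,q]. For instance
  ∂[1,3,5] = [3,5] − [1,5] + [1,3],
  ∂[1,4,8] = [4,8] − [1,8] + [1,4].
As a 19×11 matrix over Z this has rank 10, with invariant factors (1,1,1,1,1,1,1,1,1,1).

The boundary map ∂_3: C_3 → C_2 sends each 3-simplex σ to the alternating sum Σ_i (−1)^i (σ with its i-th vertex removed). For instance
  ∂[1,3,5,8] = [3,5,8] − [1,5,8] + [1,3,8] − [1,3,5].
The 11×1 boundary matrix has rank 1 and Smith normal form diag(1).

Now H_k = ker ∂_k / im ∂_{k+1}, so:

  H_0: rank C_0 − rank ∂_1 = 9 − 8 = 1, and the invariant factors of ∂_1 are all 1, so H_0 ≅ Z.
  H_1: rank ker ∂_1 − rank ∂_2 = (19 − 8) − 10 = 1, and the invariant factors of ∂_2 are all 1, so H_1 ≅ Z.
  H_2: rank ker ∂_2 − rank ∂_3 = (11 − 10) − 1 = 0, and the invariant factors of ∂_3 are all 1, so H_2 ≅ 0.
  H_3: rank ker ∂_3 − rank ∂_4 = (1 − 1) − 0 = 0, and there is no ∂_4, so H_3 ≅ 0.

H_0 = Z,  H_1 = Z,  H_2 = 0,  H_3 = 0.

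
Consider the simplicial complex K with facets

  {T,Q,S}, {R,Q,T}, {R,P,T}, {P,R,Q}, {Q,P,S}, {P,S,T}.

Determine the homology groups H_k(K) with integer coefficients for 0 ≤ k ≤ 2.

H_0 = Z,  H_1 = 0,  H_2 = Z.

Order the vertices as P < Q < R < S < T. Listing each simplex with vertices in this order, K has dimension 2 with simplices:

  0-simplices (5): P, Q, R, S, T
  1-simplices (9): PQ, PR, PS, PT, QR, QS, QT, RT, ST
  2-simplices (6): PQR, PQS, PRT, PST, QRT, QST

so the chain groups are C_0 ≅ Z^5, C_1 ≅ Z^9, C_2 ≅ Z^6.

Boundary ∂_1: C_1 → C_0 sends each edge [p,q] (with p < q) to q − p. For instance
  ∂QS = S − Q.
This gives a 5×9 integer matrix of rank 4; reducing to Smith normal form yields diagonal entries (1,1,1,1).

The boundary map ∂_2: C_2 → C_1 acts by ∂[p,q,r] = [q,r] − [p,r] + [p,q]. For instance
  ∂QRT = RT − QT + QR,
  ∂QST = ST − QT + QS.
This gives a 9×6 integer matrix of rank 5; reducing to Smith normal form yields diagonal entries (1,1,1,1,1).

From H_k ≅ ker(∂_k) / im(∂_{k+1}) we obtain:

  H_0: rank C_0 − rank ∂_1 = 5 − 4 = 1, and the invariant factors of ∂_1 are all 1, so H_0 = Z.
  H_1: rank ker ∂_1 − rank ∂_2 = (9 − 4) − 5 = 0, and the invariant factors of ∂_2 are all 1, so H_1 = 0.
  H_2: rank ker ∂_2 − rank ∂_3 = (6 − 5) − 0 = 1, and there is no ∂_3, so H_2 = Z.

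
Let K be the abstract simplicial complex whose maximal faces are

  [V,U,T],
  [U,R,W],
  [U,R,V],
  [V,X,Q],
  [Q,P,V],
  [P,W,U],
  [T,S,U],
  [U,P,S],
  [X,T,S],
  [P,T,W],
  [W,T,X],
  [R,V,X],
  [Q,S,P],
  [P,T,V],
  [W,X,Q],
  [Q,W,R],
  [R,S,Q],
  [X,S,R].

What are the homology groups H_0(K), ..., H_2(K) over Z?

H_0 = Z,  H_1 = Z ⊕ Z/2,  H_2 = 0.

Take the total order P < Q < R < S < T < U < V < W < X on the vertex set. Then K (dimension 2) consists of the simplices:

  0-simplices (9): P, Q, R, S, T, U, V, W, X
  1-simplices (27): PQ, PS, PT, PU, PV, PW, QR, QS, QV, QW, QX, RS, RU, RV, RW, RX, ST, SU, SX, TU, TV, TW, TX, UV, UW, VX, WX
  2-simplices (18): PQS, PQV, PSU, PTV, PTW, PUW, QRS, QRW, QVX, QWX, RSX, RUV, RUW, RVX, STU, STX, TUV, TWX

giving chain groups C_0 ≅ Z^9, C_1 ≅ Z^27, C_2 ≅ Z^18.

The boundary map ∂_1: C_1 → C_0 is given by ∂[p,q] = [q] − [p].
As a 9×27 matrix over Z this has rank 8, with invariant factors (1,1,1,1,1,1,1,1).

Boundary ∂_2: C_2 → C_1 maps a triangle to the signed sum of its edges. For instance
  ∂TWX = WX − TX + TW,
  ∂PSU = SU − PU + PS.
The resulting 27×18 matrix has rank 18, and its Smith normal form has invariant factors (1,1,1,1,1,1,1,1,1,1,1,1,1,1,1,1,1,2).

Now H_k = ker ∂_k / im ∂_{k+1}, so:

  H_0: rank C_0 − rank ∂_1 = 9 − 8 = 1, and the invariant factors of ∂_1 are all 1, so H_0 ≅ Z.
  H_1: rank ker ∂_1 − rank ∂_2 = (27 − 8) − 18 = 1, and ∂_2 has invariant factor 2 > 1, so H_1 ≅ Z ⊕ Z/2.
  H_2: rank ker ∂_2 − rank ∂_3 = (18 − 18) − 0 = 0, and there is no ∂_3, so H_2 ≅ 0.

As a check, the Euler characteristic is 9 − 27 + 18 = 0, which agrees with 1 − 1 + 0 = 0.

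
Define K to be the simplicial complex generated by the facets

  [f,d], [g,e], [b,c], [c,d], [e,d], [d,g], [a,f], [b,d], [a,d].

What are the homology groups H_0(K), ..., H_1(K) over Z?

Order the vertices as a < b < c < d < e < f < g. Listing each simplex with vertices in this order, K has dimension 1 with simplices:

  0-simplices (7): a, b, c, d, e, f, g
  1-simplices (9): ad, af, bc, bd, cd, de, df, dg, eg

giving chain groups C_0 ≅ Z^7, C_1 ≅ Z^9.

The boundary map ∂_1: C_1 → C_0 is given by ∂[p,q] = [q] − [p]. For instance
  ∂dg = g − d.
As a 7×9 matrix over Z this has rank 6, with invariant factors (1,1,1,1,1,1).

Now H_k = ker ∂_k / im ∂_{k+1}, so:

  H_0: rank C_0 − rank ∂_1 = 7 − 6 = 1, and the invariant factors of ∂_1 are all 1, so H_0 = Z.
  H_1: rank ker ∂_1 − rank ∂_2 = (9 − 6) − 0 = 3, and there is no ∂_2, so H_1 = Z^3.

As a check, the Euler characteristic is 7 − 9 = -2, which agrees with 1 − 3 = -2.
(K is a triangulation of a wedge of 3 circles.)

H_0 ≅ Z,  H_1 ≅ Z^3.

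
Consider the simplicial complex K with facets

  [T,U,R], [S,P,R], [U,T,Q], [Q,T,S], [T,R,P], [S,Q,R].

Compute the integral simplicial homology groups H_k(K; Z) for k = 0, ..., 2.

H_0 ≅ Z,  H_1 ≅ Z,  H_2 = 0.

We work with the vertex ordering P < Q < R < S < T < U. The simplices of K, each written with vertices in increasing order, are:

  0-simplices (6): P, Q, R, S, T, U
  1-simplices (12): PR, PS, PT, QR, QS, QT, QU, RS, RT, RU, ST, TU
  2-simplices (6): PRS, PRT, QRS, QST, QTU, RTU

giving chain groups C_0 ≅ Z^6, C_1 ≅ Z^12, C_2 ≅ Z^6.

The boundary map ∂_1: C_1 → C_0 sends each edge [p,q] (with p < q) to q − p. For instance
  ∂PT = T − P.
As a 6×12 matrix over Z this has rank 5, with invariant factors (1,1,1,1,1).

Boundary ∂_2: C_2 → C_1 sends each 2-simplex [p,q,r] to [q,r] − [p,r] + [p,q]. For instance
  ∂QTU = TU − QU + QT,
  ∂QRS = RS − QS + QR.
The 12×6 boundary matrix has rank 6 and Smith normal form diag(1,1,1,1,1,1).

From H_k ≅ ker(∂_k) / im(∂_{k+1}) we obtain:

  H_0: rank C_0 − rank ∂_1 = 6 − 5 = 1, and the invariant factors of ∂_1 are all 1, so H_0 ≅ Z.
  H_1: rank ker ∂_1 − rank ∂_2 = (12 − 5) − 6 = 1, and the invariant factors of ∂_2 are all 1, so H_1 ≅ Z.
  H_2: rank ker ∂_2 − rank ∂_3 = (6 − 6) − 0 = 0, and there is no ∂_3, so H_2 ≅ 0.

As a check, the Euler characteristic is 6 − 12 + 6 = 0, which agrees with 1 − 1 + 0 = 0.
(K is a triangulation of the cylinder S^1 x I.)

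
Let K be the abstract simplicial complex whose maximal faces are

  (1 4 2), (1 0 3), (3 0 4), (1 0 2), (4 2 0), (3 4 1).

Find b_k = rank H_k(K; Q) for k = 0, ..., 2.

b_0 = 1, b_1 = 0, b_2 = 1.

We work with the vertex ordering 0 < 1 < 2 < 3 < 4. The simplices of K, each written with vertices in increasing order, are:

  0-simplices (5): [0], [1], [2], [3], [4]
  1-simplices (9): [0,1], [0,2], [0,3], [0,4], [1,2], [1,3], [1,4], [2,4], [3,4]
  2-simplices (6): [0,1,2], [0,1,3], [0,2,4], [0,3,4], [1,2,4], [1,3,4]

Hence C_0 ≅ Z^5, C_1 ≅ Z^9, C_2 ≅ Z^6.

∂_1: C_1 → C_0 maps an edge to its endpoints' difference, ∂[p,q] = q − p. For instance
  ∂[0,2] = [2] − [0].
As a 5×9 matrix over Z this has rank 4, with invariant factors (1,1,1,1).

The boundary map ∂_2: C_2 → C_1 maps a triangle to the signed sum of its edges. For instance
  ∂[1,2,4] = [2,4] − [1,4] + [1,2],
  ∂[1,3,4] = [3,4] − [1,4] + [1,3].
The resulting 9×6 matrix has rank 5, and its Smith normal form has invariant factors (1,1,1,1,1).

Reading off H_k = ker ∂_k / im ∂_{k+1}:

  H_0: rank C_0 − rank ∂_1 = 5 − 4 = 1, and the invariant factors of ∂_1 are all 1, so H_0 = Z.
  H_1: rank ker ∂_1 − rank ∂_2 = (9 − 4) − 5 = 0, and the invariant factors of ∂_2 are all 1, so H_1 = 0.
  H_2: rank ker ∂_2 − rank ∂_3 = (6 − 5) − 0 = 1, and there is no ∂_3, so H_2 = Z.

As a check, the Euler characteristic is 5 − 9 + 6 = 2, which agrees with 1 − 0 + 1 = 2.
(K is a triangulation of the 2-sphere S^2.)

Hence the Betti numbers are b_0 = 1, b_1 = 0, b_2 = 1.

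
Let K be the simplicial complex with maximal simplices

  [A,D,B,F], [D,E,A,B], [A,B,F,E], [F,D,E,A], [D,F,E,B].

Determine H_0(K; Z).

We work with the vertex ordering A < B < D < E < F. The simplices of K, each written with vertices in increasing order, are:

  0-simplices (5): A, B, D, E, F
  1-simplices (10): AB, AD, AE, AF, BD, BE, BF, DE, DF, EF
  2-simplices (10): ABD, ABE, ABF, ADE, ADF, AEF, BDE, BDF, BEF, DEF
  3-simplices (5): ABDE, ABDF, ABEF, ADEF, BDEF

Hence C_0 ≅ Z^5, C_1 ≅ Z^10, C_2 ≅ Z^10, C_3 ≅ Z^5.

The boundary map ∂_1: C_1 → C_0 sends each edge [p,q] (with p < q) to q − p.
The resulting 5×10 matrix has rank 4, and its Smith normal form has invariant factors (1,1,1,1).

∂_2: C_2 → C_1 acts by ∂[p,q,r] = [q,r] − [p,r] + [p,q]. For instance
  ∂BEF = EF − BF + BE,
  ∂ADF = DF − AF + AD.
As a 10×10 matrix over Z this has rank 6, with invariant factors (1,1,1,1,1,1).

∂_3: C_3 → C_2 sends each 3-simplex σ to the alternating sum Σ_i (−1)^i (σ with its i-th vertex removed). For instance
  ∂ABDE = BDE − ADE + ABE − ABD,
  ∂BDEF = DEF − BEF + BDF − BDE.
The resulting 10×5 matrix has rank 4, and its Smith normal form has invariant factors (1,1,1,1).

From H_k ≅ ker(∂_k) / im(∂_{k+1}) we obtain:

  H_0: rank C_0 − rank ∂_1 = 5 − 4 = 1, and the invariant factors of ∂_1 are all 1, so H_0 = Z.

H_0 = Z.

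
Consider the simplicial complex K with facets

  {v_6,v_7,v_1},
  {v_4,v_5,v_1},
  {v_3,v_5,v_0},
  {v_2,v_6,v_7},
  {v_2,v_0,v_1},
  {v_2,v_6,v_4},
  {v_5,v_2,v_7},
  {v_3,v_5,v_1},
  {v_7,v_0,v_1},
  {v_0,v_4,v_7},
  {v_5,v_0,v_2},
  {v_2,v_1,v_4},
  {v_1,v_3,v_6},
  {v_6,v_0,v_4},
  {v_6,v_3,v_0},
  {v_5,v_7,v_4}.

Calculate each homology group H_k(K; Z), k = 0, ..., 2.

Fix the vertex order v_0 < v_1 < v_2 < v_3 < v_4 < v_5 < v_6 < v_7 and write every simplex with vertices in increasing order. Then dim K = 2 and the simplices of K are:

  0-simplices (8): [v_0], [v_1], [v_2], [v_3], [v_4], [v_5], [v_6], [v_7]
  1-simplices (24): (24 of them)
  2-simplices (16): (16 of them)

Hence C_0 ≅ Z^8, C_1 ≅ Z^24, C_2 ≅ Z^16.

Boundary ∂_1: C_1 → C_0 sends each edge [p,q] (with p < q) to q − p. For instance
  ∂[v_1,v_4] = [v_4] − [v_1].
As a 8×24 matrix over Z this has rank 7, with invariant factors (1,1,1,1,1,1,1).

Boundary ∂_2: C_2 → C_1 sends each 2-simplex [p,q,r] to [q,r] − [p,r] + [p,q]. For instance
  ∂[v_0,v_3,v_6] = [v_3,v_6] − [v_0,v_6] + [v_0,v_3],
  ∂[v_1,v_6,v_7] = [v_6,v_7] − [v_1,v_7] + [v_1,v_6].
The 24×16 boundary matrix has rank 15 and Smith normal form diag(1,1,1,1,1,1,1,1,1,1,1,1,1,1,1).

Computing H_k = (kernel of ∂_k) / (image of ∂_{k+1}):

  H_0: rank C_0 − rank ∂_1 = 8 − 7 = 1, and the invariant factors of ∂_1 are all 1, so H_0 = Z.
  H_1: rank ker ∂_1 − rank ∂_2 = (24 − 7) − 15 = 2, and the invariant factors of ∂_2 are all 1, so H_1 = Z^2.
  H_2: rank ker ∂_2 − rank ∂_3 = (16 − 15) − 0 = 1, and there is no ∂_3, so H_2 = Z.

H_0 = Z,  H_1 = Z^2,  H_2 = Z.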